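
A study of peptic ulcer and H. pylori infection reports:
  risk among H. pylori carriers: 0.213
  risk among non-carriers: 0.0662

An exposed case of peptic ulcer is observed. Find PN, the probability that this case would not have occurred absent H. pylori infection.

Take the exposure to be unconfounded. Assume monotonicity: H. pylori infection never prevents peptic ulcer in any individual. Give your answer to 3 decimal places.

PN ≈ 0.689

Let p₁ = 0.213, p₀ = 0.0662.
Under exogeneity and monotonicity, PN = (p₁ − p₀) / p₁.
PN = (0.213 − 0.0662) / 0.213 = 0.1468 / 0.213 ≈ 0.6892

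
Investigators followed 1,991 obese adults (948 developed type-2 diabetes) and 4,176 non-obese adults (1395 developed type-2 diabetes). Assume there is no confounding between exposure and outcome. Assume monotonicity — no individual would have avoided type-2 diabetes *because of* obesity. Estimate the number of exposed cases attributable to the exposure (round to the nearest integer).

p₁ = P(outcome | exposed) = 948/1991 = 0.47614
p₀ = P(outcome | unexposed) = 1395/4176 = 0.33405
PN = (p₁ − p₀)/p₁ = (0.47614 − 0.33405) / 0.47614 ≈ 0.29842.
Attributable cases ≈ PN × (exposed cases) = 0.29842 × 948 ≈ 282.90.

about 283 cases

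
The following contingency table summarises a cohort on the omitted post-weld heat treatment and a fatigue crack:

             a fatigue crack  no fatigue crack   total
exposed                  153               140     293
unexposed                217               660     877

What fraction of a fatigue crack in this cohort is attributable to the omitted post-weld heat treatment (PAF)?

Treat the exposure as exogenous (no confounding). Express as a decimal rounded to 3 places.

PAF ≈ 0.218

p₁ = P(outcome | exposed) = 153/293 = 0.52218
p₀ = P(outcome | unexposed) = 217/877 = 0.24743
Exposure prevalence π = 293/1170 = 0.25043; overall risk P(Y=1) = 0.31624.
Under exogeneity, PAF = [P(Y=1) − p₀]/P(Y=1).
PAF = (0.31624 − 0.24743) / 0.31624 ≈ 0.2176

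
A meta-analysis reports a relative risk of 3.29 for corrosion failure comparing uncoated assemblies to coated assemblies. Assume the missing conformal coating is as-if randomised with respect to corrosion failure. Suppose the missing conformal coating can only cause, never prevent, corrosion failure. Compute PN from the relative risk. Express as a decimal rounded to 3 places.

PN ≈ 0.696

Under exogeneity and monotonicity, PN = (RR − 1) / RR = 1 − 1/RR.
PN = (3.29 − 1) / 3.29 = 2.29 / 3.29 ≈ 0.6960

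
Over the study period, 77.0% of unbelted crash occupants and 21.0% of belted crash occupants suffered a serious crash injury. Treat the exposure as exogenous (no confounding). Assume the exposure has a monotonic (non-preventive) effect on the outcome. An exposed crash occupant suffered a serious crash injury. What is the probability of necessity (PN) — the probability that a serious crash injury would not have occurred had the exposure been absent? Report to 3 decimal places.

PN ≈ 0.727

p₁ = 0.77, p₀ = 0.21.
Under exogeneity and monotonicity, PN = (p₁ − p₀) / p₁.
PN = (0.77 − 0.21) / 0.77 = 0.56 / 0.77 ≈ 0.7273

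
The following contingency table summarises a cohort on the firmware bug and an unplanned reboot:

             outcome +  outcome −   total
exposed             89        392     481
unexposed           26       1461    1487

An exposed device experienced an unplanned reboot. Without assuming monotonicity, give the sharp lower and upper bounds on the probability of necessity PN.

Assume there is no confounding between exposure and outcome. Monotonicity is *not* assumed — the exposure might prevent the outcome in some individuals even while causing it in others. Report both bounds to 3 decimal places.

0.906 ≤ PN ≤ 1.000

p₁ = P(outcome | exposed) = 89/481 = 0.18503
p₀ = P(outcome | unexposed) = 26/1487 = 0.017485
Under exogeneity alone the bounds on PN are max{0,(p₁−p₀)/p₁} ≤ PN ≤ min{1,(1−p₀)/p₁}.
  lower = (p₁ − p₀)/p₁ = 0.16755 / 0.18503 ≈ 0.9055
  upper = min{1, (1 − p₀)/p₁} = 0.98252 / 0.18503 ≈ 5.3100 → capped at 1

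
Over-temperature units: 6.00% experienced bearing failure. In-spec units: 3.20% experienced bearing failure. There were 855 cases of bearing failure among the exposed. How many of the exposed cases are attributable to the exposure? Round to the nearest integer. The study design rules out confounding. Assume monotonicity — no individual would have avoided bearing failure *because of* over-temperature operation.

about 399 cases

p₁ = 0.06, p₀ = 0.032.
PN = (p₁ − p₀)/p₁ = (0.06 − 0.032) / 0.06 ≈ 0.46667.
Attributable cases ≈ PN × (exposed cases) = 0.46667 × 855 ≈ 399.00.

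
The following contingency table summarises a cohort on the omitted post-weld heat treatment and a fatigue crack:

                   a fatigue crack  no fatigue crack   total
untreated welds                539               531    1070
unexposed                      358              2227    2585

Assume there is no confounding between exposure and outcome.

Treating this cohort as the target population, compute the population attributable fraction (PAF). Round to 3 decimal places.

PAF ≈ 0.436

p₁ = P(outcome | exposed) = 539/1070 = 0.50374
p₀ = P(outcome | unexposed) = 358/2585 = 0.13849
Exposure prevalence π = 1070/3655 = 0.29275; overall risk P(Y=1) = 0.24542.
Under exogeneity, PAF = [P(Y=1) − p₀]/P(Y=1).
PAF = (0.24542 − 0.13849) / 0.24542 ≈ 0.4357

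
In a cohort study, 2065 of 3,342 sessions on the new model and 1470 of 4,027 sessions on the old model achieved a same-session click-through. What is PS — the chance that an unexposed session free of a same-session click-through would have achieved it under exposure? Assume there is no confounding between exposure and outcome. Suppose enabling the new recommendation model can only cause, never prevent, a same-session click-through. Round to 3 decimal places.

p₁ = P(outcome | exposed) = 2065/3342 = 0.61789
p₀ = P(outcome | unexposed) = 1470/4027 = 0.36504
Under exogeneity and monotonicity, PS = (p₁ − p₀) / (1 − p₀).
PS = (0.61789 − 0.36504) / (1 − 0.36504) = 0.25286 / 0.63496 ≈ 0.3982

PS ≈ 0.398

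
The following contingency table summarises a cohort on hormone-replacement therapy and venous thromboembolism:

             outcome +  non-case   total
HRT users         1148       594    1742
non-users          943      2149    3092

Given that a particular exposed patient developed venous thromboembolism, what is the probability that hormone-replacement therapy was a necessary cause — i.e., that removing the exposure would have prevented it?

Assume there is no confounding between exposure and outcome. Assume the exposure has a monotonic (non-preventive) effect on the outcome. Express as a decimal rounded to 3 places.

p₁ = P(outcome | exposed) = 1148/1742 = 0.65901
p₀ = P(outcome | unexposed) = 943/3092 = 0.30498
Under exogeneity and monotonicity, PN = (p₁ − p₀) / p₁.
PN = (0.65901 − 0.30498) / 0.65901 = 0.35403 / 0.65901 ≈ 0.5372

PN ≈ 0.537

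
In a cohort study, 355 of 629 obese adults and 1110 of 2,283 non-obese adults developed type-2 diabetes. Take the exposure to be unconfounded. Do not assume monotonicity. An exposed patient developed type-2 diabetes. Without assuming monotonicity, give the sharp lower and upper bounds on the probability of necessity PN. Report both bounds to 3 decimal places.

p₁ = P(outcome | exposed) = 355/629 = 0.56439
p₀ = P(outcome | unexposed) = 1110/2283 = 0.4862
Under exogeneity alone the bounds on PN are max{0,(p₁−p₀)/p₁} ≤ PN ≤ min{1,(1−p₀)/p₁}.
  lower = (p₁ − p₀)/p₁ = 0.078186 / 0.56439 ≈ 0.1385
  upper = min{1, (1 − p₀)/p₁} = 0.5138 / 0.56439 ≈ 0.9104

0.139 ≤ PN ≤ 0.910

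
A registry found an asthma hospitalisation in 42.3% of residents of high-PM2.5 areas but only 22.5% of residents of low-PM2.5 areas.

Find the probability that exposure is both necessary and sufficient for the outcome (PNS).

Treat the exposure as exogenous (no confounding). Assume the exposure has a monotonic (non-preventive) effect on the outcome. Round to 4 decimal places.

p₁ = 0.423, p₀ = 0.225.
Under exogeneity and monotonicity, PNS = p₁ − p₀.
PNS = 0.423 − 0.225 = 0.198

PNS ≈ 0.1980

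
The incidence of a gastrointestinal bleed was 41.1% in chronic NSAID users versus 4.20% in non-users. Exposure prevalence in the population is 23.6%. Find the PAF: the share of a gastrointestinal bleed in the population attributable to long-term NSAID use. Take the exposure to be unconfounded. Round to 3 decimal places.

PAF ≈ 0.675

p₁ = 0.411, p₀ = 0.042.
Overall risk P(Y=1) = π·p₁ + (1−π)·p₀ = 0.236×0.411 + 0.764×0.042 = 0.12908.
Under exogeneity, PAF = [P(Y=1) − p₀] / P(Y=1).
PAF = (0.12908 − 0.042) / 0.12908 ≈ 0.6746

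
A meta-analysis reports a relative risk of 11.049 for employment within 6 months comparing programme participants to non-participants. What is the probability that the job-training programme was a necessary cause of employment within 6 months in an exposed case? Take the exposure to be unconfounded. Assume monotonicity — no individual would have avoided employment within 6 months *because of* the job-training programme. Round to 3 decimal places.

PN ≈ 0.909

Under exogeneity and monotonicity, PN = (RR − 1) / RR = 1 − 1/RR.
PN = (11.049 − 1) / 11.049 = 10.05 / 11.049 ≈ 0.9095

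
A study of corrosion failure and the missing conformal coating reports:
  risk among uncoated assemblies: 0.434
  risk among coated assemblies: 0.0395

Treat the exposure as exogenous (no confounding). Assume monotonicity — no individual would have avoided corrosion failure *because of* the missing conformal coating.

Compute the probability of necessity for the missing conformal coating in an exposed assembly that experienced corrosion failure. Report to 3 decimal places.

PN ≈ 0.909

Let p₁ = 0.434, p₀ = 0.0395.
Under exogeneity and monotonicity, PN = (p₁ − p₀) / p₁.
PN = (0.434 − 0.0395) / 0.434 = 0.3945 / 0.434 ≈ 0.9090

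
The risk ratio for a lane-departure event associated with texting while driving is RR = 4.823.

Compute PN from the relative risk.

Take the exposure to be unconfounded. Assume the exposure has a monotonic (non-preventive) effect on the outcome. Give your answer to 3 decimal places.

PN ≈ 0.793

Under exogeneity and monotonicity, PN = (RR − 1) / RR = 1 − 1/RR.
PN = (4.823 − 1) / 4.823 = 3.823 / 4.823 ≈ 0.7927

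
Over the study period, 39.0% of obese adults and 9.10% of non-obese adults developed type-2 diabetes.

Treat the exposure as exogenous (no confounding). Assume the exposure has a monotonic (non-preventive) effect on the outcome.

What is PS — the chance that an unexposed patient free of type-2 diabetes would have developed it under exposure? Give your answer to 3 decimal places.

p₁ = 0.39, p₀ = 0.091.
Under exogeneity and monotonicity, PS = (p₁ − p₀) / (1 − p₀).
PS = (0.39 − 0.091) / (1 − 0.091) = 0.299 / 0.909 ≈ 0.3289

PS ≈ 0.329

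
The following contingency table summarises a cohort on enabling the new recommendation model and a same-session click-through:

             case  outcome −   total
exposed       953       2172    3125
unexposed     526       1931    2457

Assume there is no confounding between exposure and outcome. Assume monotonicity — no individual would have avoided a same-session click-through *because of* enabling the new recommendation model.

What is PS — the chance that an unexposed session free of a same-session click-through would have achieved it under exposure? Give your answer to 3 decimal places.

p₁ = P(outcome | exposed) = 953/3125 = 0.30496
p₀ = P(outcome | unexposed) = 526/2457 = 0.21408
Under exogeneity and monotonicity, PS = (p₁ − p₀) / (1 − p₀).
PS = (0.30496 − 0.21408) / (1 − 0.21408) = 0.090878 / 0.78592 ≈ 0.1156

PS ≈ 0.116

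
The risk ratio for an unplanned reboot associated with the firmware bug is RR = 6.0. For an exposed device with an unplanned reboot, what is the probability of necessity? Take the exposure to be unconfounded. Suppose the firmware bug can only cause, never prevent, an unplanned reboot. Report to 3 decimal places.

PN ≈ 0.833

Under exogeneity and monotonicity, PN = (RR − 1) / RR = 1 − 1/RR.
PN = (6.0 − 1) / 6.0 = 5 / 6.0 ≈ 0.8333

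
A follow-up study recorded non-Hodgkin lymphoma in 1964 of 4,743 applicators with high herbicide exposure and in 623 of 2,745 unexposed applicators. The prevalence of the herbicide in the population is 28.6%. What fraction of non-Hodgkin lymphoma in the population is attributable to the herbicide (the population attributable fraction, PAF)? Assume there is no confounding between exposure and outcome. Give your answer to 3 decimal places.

PAF ≈ 0.191

p₁ = P(outcome | exposed) = 1964/4743 = 0.41408
p₀ = P(outcome | unexposed) = 623/2745 = 0.22696
Overall risk P(Y=1) = π·p₁ + (1−π)·p₀ = 0.286×0.41408 + 0.714×0.22696 = 0.28048.
Under exogeneity, PAF = [P(Y=1) − p₀] / P(Y=1).
PAF = (0.28048 − 0.22696) / 0.28048 ≈ 0.1908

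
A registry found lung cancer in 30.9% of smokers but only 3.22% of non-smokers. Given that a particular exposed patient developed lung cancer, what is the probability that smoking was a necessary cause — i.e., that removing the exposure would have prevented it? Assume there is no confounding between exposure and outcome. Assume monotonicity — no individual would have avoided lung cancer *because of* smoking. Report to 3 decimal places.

p₁ = 0.309, p₀ = 0.0322.
Under exogeneity and monotonicity, PN = (p₁ − p₀) / p₁.
PN = (0.309 − 0.0322) / 0.309 = 0.2768 / 0.309 ≈ 0.8958

PN ≈ 0.896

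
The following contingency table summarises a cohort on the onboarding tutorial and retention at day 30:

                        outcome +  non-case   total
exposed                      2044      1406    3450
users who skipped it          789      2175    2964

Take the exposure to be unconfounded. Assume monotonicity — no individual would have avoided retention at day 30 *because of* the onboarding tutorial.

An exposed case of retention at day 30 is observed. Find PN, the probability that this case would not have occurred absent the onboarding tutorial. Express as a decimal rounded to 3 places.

p₁ = P(outcome | exposed) = 2044/3450 = 0.59246
p₀ = P(outcome | unexposed) = 789/2964 = 0.26619
Under exogeneity and monotonicity, PN = (p₁ − p₀)/p₁.
PN = (0.59246 − 0.26619) / 0.59246 ≈ 0.5507

PN ≈ 0.551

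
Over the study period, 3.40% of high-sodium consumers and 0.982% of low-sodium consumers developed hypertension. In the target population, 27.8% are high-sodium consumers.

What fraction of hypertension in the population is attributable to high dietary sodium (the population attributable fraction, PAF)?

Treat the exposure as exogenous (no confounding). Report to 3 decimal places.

p₁ = 0.034, p₀ = 0.00982.
Overall risk P(Y=1) = π·p₁ + (1−π)·p₀ = 0.278×0.034 + 0.722×0.00982 = 0.016542.
Under exogeneity, PAF = [P(Y=1) − p₀] / P(Y=1).
PAF = (0.016542 − 0.00982) / 0.016542 ≈ 0.4064

PAF ≈ 0.406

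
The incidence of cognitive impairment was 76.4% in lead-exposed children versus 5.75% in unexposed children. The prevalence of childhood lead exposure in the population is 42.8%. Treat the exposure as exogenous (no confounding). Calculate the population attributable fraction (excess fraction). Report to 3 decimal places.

p₁ = 0.764, p₀ = 0.0575.
Overall risk P(Y=1) = π·p₁ + (1−π)·p₀ = 0.428×0.764 + 0.572×0.0575 = 0.35988.
Under exogeneity, PAF = [P(Y=1) − p₀] / P(Y=1).
PAF = (0.35988 − 0.0575) / 0.35988 ≈ 0.8402

PAF ≈ 0.840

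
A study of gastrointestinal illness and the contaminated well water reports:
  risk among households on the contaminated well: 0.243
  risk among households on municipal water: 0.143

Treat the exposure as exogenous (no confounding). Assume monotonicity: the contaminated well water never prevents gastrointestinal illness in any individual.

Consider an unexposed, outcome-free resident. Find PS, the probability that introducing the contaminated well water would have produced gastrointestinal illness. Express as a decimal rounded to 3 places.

Let p₁ = 0.243, p₀ = 0.143.
Under exogeneity and monotonicity, PS = (p₁ − p₀) / (1 − p₀).
PS = (0.243 − 0.143) / (1 − 0.143) = 0.1 / 0.857 ≈ 0.1167

PS ≈ 0.117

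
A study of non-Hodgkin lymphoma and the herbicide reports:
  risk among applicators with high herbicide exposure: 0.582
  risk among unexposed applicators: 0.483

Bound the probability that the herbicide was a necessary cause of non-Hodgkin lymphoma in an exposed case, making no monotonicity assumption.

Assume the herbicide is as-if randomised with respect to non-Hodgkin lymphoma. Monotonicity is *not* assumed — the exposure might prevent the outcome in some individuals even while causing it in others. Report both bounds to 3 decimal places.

Let p₁ = 0.582, p₀ = 0.483.
Under exogeneity alone the bounds on PN are max{0,(p₁−p₀)/p₁} ≤ PN ≤ min{1,(1−p₀)/p₁}.
  lower = (p₁ − p₀)/p₁ = 0.099 / 0.582 ≈ 0.1701
  upper = min{1, (1 − p₀)/p₁} = 0.517 / 0.582 ≈ 0.8883

0.170 ≤ PN ≤ 0.888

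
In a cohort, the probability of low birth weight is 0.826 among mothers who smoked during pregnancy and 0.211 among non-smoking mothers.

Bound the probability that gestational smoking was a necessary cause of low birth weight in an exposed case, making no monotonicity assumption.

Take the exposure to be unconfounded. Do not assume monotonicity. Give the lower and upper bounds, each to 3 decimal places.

0.745 ≤ PN ≤ 0.955

Let p₁ = 0.826, p₀ = 0.211.
Under exogeneity alone the bounds on PN are max{0,(p₁−p₀)/p₁} ≤ PN ≤ min{1,(1−p₀)/p₁}.
  lower = (p₁ − p₀)/p₁ = 0.615 / 0.826 ≈ 0.7446
  upper = min{1, (1 − p₀)/p₁} = 0.789 / 0.826 ≈ 0.9552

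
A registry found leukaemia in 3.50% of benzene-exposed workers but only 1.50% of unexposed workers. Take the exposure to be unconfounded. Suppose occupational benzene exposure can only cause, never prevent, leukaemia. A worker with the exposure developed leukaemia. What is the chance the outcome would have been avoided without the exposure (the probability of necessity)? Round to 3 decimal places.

PN ≈ 0.571

p₁ = 0.035, p₀ = 0.015.
Under exogeneity and monotonicity, PN = (p₁ − p₀) / p₁.
PN = (0.035 − 0.015) / 0.035 = 0.02 / 0.035 ≈ 0.5714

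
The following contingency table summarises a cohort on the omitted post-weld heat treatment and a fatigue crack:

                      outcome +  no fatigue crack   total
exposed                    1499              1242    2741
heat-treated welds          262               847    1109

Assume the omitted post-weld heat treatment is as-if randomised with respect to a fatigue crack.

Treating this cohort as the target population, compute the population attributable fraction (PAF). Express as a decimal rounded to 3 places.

p₁ = P(outcome | exposed) = 1499/2741 = 0.54688
p₀ = P(outcome | unexposed) = 262/1109 = 0.23625
Exposure prevalence π = 2741/3850 = 0.71195; overall risk P(Y=1) = 0.4574.
Under exogeneity, PAF = [P(Y=1) − p₀]/P(Y=1).
PAF = (0.4574 − 0.23625) / 0.4574 ≈ 0.4835

PAF ≈ 0.483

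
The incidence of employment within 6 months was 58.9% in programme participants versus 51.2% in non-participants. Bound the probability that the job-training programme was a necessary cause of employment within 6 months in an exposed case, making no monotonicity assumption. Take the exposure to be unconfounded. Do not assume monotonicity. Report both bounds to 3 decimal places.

p₁ = 0.589, p₀ = 0.512.
Under exogeneity alone the bounds on PN are max{0,(p₁−p₀)/p₁} ≤ PN ≤ min{1,(1−p₀)/p₁}.
  lower = (p₁ − p₀)/p₁ = 0.077 / 0.589 ≈ 0.1307
  upper = min{1, (1 − p₀)/p₁} = 0.488 / 0.589 ≈ 0.8285

0.131 ≤ PN ≤ 0.829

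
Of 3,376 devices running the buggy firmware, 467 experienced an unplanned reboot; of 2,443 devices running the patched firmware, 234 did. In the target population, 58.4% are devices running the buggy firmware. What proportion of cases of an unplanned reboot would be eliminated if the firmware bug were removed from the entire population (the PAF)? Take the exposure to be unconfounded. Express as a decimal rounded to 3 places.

PAF ≈ 0.206

p₁ = P(outcome | exposed) = 467/3376 = 0.13833
p₀ = P(outcome | unexposed) = 234/2443 = 0.095784
Overall risk P(Y=1) = π·p₁ + (1−π)·p₀ = 0.584×0.13833 + 0.416×0.095784 = 0.12063.
Under exogeneity, PAF = [P(Y=1) − p₀] / P(Y=1).
PAF = (0.12063 − 0.095784) / 0.12063 ≈ 0.2060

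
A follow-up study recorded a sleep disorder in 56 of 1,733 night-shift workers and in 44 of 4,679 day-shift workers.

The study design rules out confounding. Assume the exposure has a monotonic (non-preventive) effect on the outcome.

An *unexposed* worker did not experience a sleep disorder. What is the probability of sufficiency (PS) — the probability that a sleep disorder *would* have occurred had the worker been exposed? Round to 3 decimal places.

p₁ = P(outcome | exposed) = 56/1733 = 0.032314
p₀ = P(outcome | unexposed) = 44/4679 = 0.0094037
Under exogeneity and monotonicity, PS = (p₁ − p₀) / (1 − p₀).
PS = (0.032314 − 0.0094037) / (1 − 0.0094037) = 0.02291 / 0.9906 ≈ 0.0231

PS ≈ 0.023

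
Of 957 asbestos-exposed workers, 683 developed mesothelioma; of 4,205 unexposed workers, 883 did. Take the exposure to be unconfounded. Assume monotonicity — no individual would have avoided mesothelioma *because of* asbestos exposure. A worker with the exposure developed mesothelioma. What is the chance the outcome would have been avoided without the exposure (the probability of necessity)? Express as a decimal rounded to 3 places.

p₁ = P(outcome | exposed) = 683/957 = 0.71369
p₀ = P(outcome | unexposed) = 883/4205 = 0.20999
Under exogeneity and monotonicity, PN = (p₁ − p₀) / p₁.
PN = (0.71369 − 0.20999) / 0.71369 = 0.5037 / 0.71369 ≈ 0.7058

PN ≈ 0.706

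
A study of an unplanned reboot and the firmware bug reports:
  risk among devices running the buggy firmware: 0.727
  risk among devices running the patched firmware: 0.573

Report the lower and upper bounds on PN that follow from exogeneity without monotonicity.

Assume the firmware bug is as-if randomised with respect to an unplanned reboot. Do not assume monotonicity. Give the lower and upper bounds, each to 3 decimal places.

Let p₁ = 0.727, p₀ = 0.573.
Under exogeneity alone the bounds on PN are max{0,(p₁−p₀)/p₁} ≤ PN ≤ min{1,(1−p₀)/p₁}.
  lower = (p₁ − p₀)/p₁ = 0.154 / 0.727 ≈ 0.2118
  upper = min{1, (1 − p₀)/p₁} = 0.427 / 0.727 ≈ 0.5873

0.212 ≤ PN ≤ 0.587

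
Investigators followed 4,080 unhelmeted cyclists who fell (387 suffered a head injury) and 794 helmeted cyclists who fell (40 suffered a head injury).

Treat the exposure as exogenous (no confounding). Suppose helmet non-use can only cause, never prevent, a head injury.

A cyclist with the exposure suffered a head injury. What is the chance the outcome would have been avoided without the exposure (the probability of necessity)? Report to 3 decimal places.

PN ≈ 0.469

p₁ = P(outcome | exposed) = 387/4080 = 0.094853
p₀ = P(outcome | unexposed) = 40/794 = 0.050378
Under exogeneity and monotonicity, PN = (p₁ − p₀) / p₁.
PN = (0.094853 − 0.050378) / 0.094853 = 0.044475 / 0.094853 ≈ 0.4689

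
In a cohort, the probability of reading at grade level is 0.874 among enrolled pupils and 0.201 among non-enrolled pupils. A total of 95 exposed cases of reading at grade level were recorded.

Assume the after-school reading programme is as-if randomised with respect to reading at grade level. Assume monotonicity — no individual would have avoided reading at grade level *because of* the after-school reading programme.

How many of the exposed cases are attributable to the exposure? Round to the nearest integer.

Let p₁ = 0.874, p₀ = 0.201.
PN = (p₁ − p₀)/p₁ = (0.874 − 0.201) / 0.874 ≈ 0.77002.
Attributable cases ≈ PN × (exposed cases) = 0.77002 × 95 ≈ 73.15.

about 73 cases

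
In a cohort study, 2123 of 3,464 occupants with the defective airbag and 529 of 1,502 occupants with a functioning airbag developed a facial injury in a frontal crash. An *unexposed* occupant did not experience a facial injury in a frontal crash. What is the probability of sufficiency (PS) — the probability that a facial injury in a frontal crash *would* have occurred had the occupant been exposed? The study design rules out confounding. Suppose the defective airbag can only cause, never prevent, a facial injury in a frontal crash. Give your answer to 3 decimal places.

PS ≈ 0.402

p₁ = P(outcome | exposed) = 2123/3464 = 0.61288
p₀ = P(outcome | unexposed) = 529/1502 = 0.3522
Under exogeneity and monotonicity, PS = (p₁ − p₀) / (1 − p₀).
PS = (0.61288 − 0.3522) / (1 − 0.3522) = 0.26068 / 0.6478 ≈ 0.4024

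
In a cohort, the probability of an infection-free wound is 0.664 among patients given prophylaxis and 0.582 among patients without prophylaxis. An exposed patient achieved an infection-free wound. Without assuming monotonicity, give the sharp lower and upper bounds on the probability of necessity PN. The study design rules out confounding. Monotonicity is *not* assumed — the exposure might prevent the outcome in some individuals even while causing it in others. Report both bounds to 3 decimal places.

Let p₁ = 0.664, p₀ = 0.582.
Under exogeneity alone the bounds on PN are max{0,(p₁−p₀)/p₁} ≤ PN ≤ min{1,(1−p₀)/p₁}.
  lower = (p₁ − p₀)/p₁ = 0.082 / 0.664 ≈ 0.1235
  upper = min{1, (1 − p₀)/p₁} = 0.418 / 0.664 ≈ 0.6295

0.123 ≤ PN ≤ 0.630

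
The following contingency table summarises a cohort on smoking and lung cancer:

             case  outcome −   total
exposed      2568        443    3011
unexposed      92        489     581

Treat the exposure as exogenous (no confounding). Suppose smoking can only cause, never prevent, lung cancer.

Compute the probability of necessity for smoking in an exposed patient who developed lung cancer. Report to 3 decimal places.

PN ≈ 0.814

p₁ = P(outcome | exposed) = 2568/3011 = 0.85287
p₀ = P(outcome | unexposed) = 92/581 = 0.15835
Under exogeneity and monotonicity, PN = (p₁ − p₀)/p₁.
PN = (0.85287 − 0.15835) / 0.85287 ≈ 0.8143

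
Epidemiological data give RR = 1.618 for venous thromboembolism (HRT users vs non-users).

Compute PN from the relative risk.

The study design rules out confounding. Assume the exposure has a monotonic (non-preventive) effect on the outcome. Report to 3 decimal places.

PN ≈ 0.382

Under exogeneity and monotonicity, PN = (RR − 1) / RR = 1 − 1/RR.
PN = (1.618 − 1) / 1.618 = 0.618 / 1.618 ≈ 0.3820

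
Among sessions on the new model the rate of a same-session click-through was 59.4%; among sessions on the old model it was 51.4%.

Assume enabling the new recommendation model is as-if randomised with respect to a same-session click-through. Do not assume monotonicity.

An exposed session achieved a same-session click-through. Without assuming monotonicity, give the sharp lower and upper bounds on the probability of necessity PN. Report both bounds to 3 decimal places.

0.135 ≤ PN ≤ 0.818

p₁ = 0.594, p₀ = 0.514.
Under exogeneity alone the bounds on PN are max{0,(p₁−p₀)/p₁} ≤ PN ≤ min{1,(1−p₀)/p₁}.
  lower = (p₁ − p₀)/p₁ = 0.08 / 0.594 ≈ 0.1347
  upper = min{1, (1 − p₀)/p₁} = 0.486 / 0.594 ≈ 0.8182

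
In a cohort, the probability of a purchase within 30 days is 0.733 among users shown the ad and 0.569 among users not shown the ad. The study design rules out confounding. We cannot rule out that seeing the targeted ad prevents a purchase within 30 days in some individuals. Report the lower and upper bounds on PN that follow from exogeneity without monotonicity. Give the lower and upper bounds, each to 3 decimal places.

0.224 ≤ PN ≤ 0.588

Let p₁ = 0.733, p₀ = 0.569.
Under exogeneity alone the bounds on PN are max{0,(p₁−p₀)/p₁} ≤ PN ≤ min{1,(1−p₀)/p₁}.
  lower = (p₁ − p₀)/p₁ = 0.164 / 0.733 ≈ 0.2237
  upper = min{1, (1 − p₀)/p₁} = 0.431 / 0.733 ≈ 0.5880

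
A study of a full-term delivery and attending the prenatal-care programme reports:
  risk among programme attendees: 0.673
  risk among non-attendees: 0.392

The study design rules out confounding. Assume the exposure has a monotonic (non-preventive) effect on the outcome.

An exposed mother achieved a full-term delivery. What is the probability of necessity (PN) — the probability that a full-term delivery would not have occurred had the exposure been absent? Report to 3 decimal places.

Let p₁ = 0.673, p₀ = 0.392.
Under exogeneity and monotonicity, PN = (p₁ − p₀) / p₁.
PN = (0.673 − 0.392) / 0.673 = 0.281 / 0.673 ≈ 0.4175

PN ≈ 0.418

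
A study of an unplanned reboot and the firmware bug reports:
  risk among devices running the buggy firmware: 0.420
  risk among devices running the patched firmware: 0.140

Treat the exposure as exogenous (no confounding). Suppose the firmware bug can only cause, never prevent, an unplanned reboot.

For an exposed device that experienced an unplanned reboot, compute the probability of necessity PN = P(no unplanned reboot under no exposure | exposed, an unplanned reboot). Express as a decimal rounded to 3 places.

PN ≈ 0.667

Let p₁ = 0.42, p₀ = 0.14.
Under exogeneity and monotonicity, PN = (p₁ − p₀) / p₁.
PN = (0.42 − 0.14) / 0.42 = 0.28 / 0.42 ≈ 0.6667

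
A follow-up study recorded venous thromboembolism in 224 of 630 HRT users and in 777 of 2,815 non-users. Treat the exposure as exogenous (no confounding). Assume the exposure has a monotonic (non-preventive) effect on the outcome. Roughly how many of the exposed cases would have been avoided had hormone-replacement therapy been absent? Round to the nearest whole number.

p₁ = P(outcome | exposed) = 224/630 = 0.35556
p₀ = P(outcome | unexposed) = 777/2815 = 0.27602
PN = (p₁ − p₀)/p₁ = (0.35556 − 0.27602) / 0.35556 ≈ 0.22369.
Attributable cases ≈ PN × (exposed cases) = 0.22369 × 224 ≈ 50.11.

about 50 cases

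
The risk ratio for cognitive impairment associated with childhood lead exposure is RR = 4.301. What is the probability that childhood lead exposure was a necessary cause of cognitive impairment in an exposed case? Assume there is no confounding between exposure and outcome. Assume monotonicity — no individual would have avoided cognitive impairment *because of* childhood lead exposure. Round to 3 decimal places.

PN ≈ 0.767

Under exogeneity and monotonicity, PN = (RR − 1) / RR = 1 − 1/RR.
PN = (4.301 − 1) / 4.301 = 3.301 / 4.301 ≈ 0.7675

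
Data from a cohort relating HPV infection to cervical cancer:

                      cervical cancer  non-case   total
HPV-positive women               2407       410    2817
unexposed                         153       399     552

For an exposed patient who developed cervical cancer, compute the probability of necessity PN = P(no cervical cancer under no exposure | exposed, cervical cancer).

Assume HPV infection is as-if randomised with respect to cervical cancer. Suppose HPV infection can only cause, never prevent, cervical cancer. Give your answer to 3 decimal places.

PN ≈ 0.676

p₁ = P(outcome | exposed) = 2407/2817 = 0.85446
p₀ = P(outcome | unexposed) = 153/552 = 0.27717
Under exogeneity and monotonicity, PN = (p₁ − p₀) / p₁.
PN = (0.85446 − 0.27717) / 0.85446 = 0.57728 / 0.85446 ≈ 0.6756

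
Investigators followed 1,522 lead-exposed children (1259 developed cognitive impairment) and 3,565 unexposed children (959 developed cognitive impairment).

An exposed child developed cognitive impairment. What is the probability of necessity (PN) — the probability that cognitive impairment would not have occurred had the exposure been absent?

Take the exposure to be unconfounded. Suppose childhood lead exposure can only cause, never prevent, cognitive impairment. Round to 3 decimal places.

p₁ = P(outcome | exposed) = 1259/1522 = 0.8272
p₀ = P(outcome | unexposed) = 959/3565 = 0.269
Under exogeneity and monotonicity, PN = (p₁ − p₀) / p₁.
PN = (0.8272 − 0.269) / 0.8272 = 0.5582 / 0.8272 ≈ 0.6748

PN ≈ 0.675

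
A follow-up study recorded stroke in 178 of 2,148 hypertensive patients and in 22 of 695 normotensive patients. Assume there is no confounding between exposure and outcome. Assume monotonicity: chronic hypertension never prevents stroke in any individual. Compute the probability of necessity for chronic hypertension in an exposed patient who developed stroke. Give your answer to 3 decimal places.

p₁ = P(outcome | exposed) = 178/2148 = 0.082868
p₀ = P(outcome | unexposed) = 22/695 = 0.031655
Under exogeneity and monotonicity, PN = (p₁ − p₀) / p₁.
PN = (0.082868 − 0.031655) / 0.082868 = 0.051213 / 0.082868 ≈ 0.6180

PN ≈ 0.618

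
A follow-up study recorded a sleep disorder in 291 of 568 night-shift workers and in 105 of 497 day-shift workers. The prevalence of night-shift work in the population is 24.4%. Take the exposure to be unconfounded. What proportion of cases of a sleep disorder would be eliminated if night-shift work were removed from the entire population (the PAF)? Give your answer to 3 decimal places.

PAF ≈ 0.258

p₁ = P(outcome | exposed) = 291/568 = 0.51232
p₀ = P(outcome | unexposed) = 105/497 = 0.21127
Overall risk P(Y=1) = π·p₁ + (1−π)·p₀ = 0.244×0.51232 + 0.756×0.21127 = 0.28473.
Under exogeneity, PAF = [P(Y=1) − p₀] / P(Y=1).
PAF = (0.28473 − 0.21127) / 0.28473 ≈ 0.2580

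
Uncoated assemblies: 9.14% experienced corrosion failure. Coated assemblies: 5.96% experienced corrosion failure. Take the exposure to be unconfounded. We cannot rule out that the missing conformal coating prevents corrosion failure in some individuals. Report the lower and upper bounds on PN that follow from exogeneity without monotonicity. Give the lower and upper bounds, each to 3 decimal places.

0.348 ≤ PN ≤ 1.000

p₁ = 0.0914, p₀ = 0.0596.
Under exogeneity alone the bounds on PN are max{0,(p₁−p₀)/p₁} ≤ PN ≤ min{1,(1−p₀)/p₁}.
  lower = (p₁ − p₀)/p₁ = 0.0318 / 0.0914 ≈ 0.3479
  upper = min{1, (1 − p₀)/p₁} = 0.9404 / 0.0914 ≈ 10.2888 → capped at 1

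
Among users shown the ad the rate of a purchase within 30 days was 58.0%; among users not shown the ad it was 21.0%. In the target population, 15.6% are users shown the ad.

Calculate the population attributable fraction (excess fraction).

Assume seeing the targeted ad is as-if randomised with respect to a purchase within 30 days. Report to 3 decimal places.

p₁ = 0.58, p₀ = 0.21.
Overall risk P(Y=1) = π·p₁ + (1−π)·p₀ = 0.156×0.58 + 0.844×0.21 = 0.26772.
Under exogeneity, PAF = [P(Y=1) − p₀] / P(Y=1).
PAF = (0.26772 − 0.21) / 0.26772 ≈ 0.2156

PAF ≈ 0.216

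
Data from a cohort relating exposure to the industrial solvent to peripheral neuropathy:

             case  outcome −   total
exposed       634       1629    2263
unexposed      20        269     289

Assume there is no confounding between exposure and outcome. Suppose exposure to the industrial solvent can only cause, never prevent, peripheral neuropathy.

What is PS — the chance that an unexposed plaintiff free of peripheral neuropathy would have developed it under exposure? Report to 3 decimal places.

p₁ = P(outcome | exposed) = 634/2263 = 0.28016
p₀ = P(outcome | unexposed) = 20/289 = 0.069204
Under exogeneity and monotonicity, PS = (p₁ − p₀)/(1 − p₀).
PS = (0.28016 − 0.069204) / 0.9308 ≈ 0.2266

PS ≈ 0.227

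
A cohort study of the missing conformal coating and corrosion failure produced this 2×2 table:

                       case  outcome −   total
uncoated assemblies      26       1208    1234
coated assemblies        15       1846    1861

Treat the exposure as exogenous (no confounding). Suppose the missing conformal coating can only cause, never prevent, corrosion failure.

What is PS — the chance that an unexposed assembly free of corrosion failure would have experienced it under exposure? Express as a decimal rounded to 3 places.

p₁ = P(outcome | exposed) = 26/1234 = 0.02107
p₀ = P(outcome | unexposed) = 15/1861 = 0.0080602
Under exogeneity and monotonicity, PS = (p₁ − p₀)/(1 − p₀).
PS = (0.02107 − 0.0080602) / 0.99194 ≈ 0.0131

PS ≈ 0.013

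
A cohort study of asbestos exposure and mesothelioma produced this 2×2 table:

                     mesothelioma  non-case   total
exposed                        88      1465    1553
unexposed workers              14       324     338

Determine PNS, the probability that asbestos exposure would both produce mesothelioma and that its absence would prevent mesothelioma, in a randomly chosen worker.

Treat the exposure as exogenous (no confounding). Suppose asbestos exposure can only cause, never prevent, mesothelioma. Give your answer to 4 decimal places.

PNS ≈ 0.0152

p₁ = P(outcome | exposed) = 88/1553 = 0.056665
p₀ = P(outcome | unexposed) = 14/338 = 0.04142
Under exogeneity and monotonicity, PNS = p₁ − p₀.
PNS = 0.056665 − 0.04142 = 0.015244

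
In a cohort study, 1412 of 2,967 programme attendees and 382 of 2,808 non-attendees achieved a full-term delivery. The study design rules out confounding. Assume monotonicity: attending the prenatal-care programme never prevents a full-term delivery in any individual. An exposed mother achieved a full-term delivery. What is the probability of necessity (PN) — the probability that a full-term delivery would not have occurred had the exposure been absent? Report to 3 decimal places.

p₁ = P(outcome | exposed) = 1412/2967 = 0.4759
p₀ = P(outcome | unexposed) = 382/2808 = 0.13604
Under exogeneity and monotonicity, PN = (p₁ − p₀) / p₁.
PN = (0.4759 − 0.13604) / 0.4759 = 0.33986 / 0.4759 ≈ 0.7141

PN ≈ 0.714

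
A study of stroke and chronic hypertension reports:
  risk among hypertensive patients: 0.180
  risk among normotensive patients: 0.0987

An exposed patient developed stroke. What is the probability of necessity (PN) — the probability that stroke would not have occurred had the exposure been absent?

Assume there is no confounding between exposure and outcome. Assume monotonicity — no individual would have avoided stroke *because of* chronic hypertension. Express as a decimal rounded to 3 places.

Let p₁ = 0.18, p₀ = 0.0987.
Under exogeneity and monotonicity, PN = (p₁ − p₀) / p₁.
PN = (0.18 − 0.0987) / 0.18 = 0.0813 / 0.18 ≈ 0.4517

PN ≈ 0.452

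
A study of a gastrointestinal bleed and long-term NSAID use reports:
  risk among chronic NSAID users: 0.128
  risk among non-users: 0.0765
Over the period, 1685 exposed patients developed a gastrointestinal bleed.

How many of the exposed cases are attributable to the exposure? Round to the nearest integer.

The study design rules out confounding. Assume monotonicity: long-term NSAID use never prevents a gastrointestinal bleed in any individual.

Let p₁ = 0.128, p₀ = 0.0765.
PN = (p₁ − p₀)/p₁ = (0.128 − 0.0765) / 0.128 ≈ 0.40234.
Attributable cases ≈ PN × (exposed cases) = 0.40234 × 1685 ≈ 677.95.

about 678 cases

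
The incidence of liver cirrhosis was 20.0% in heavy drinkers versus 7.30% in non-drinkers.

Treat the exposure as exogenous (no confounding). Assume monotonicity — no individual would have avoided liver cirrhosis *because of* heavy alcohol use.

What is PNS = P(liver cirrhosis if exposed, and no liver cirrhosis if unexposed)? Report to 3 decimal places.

p₁ = 0.2, p₀ = 0.073.
Under exogeneity and monotonicity, PNS = p₁ − p₀.
PNS = 0.2 − 0.073 = 0.127

PNS ≈ 0.127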